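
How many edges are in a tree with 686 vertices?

A tree on n vertices always has exactly n - 1 edges.
For n = 686: edges = 686 - 1 = 685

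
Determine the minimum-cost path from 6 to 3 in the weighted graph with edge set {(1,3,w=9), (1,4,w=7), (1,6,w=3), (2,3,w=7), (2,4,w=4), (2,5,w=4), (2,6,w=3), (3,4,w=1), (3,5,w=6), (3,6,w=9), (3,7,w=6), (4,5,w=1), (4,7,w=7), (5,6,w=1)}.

Step 1: Build adjacency list with weights:
  1: 3(w=9), 4(w=7), 6(w=3)
  2: 3(w=7), 4(w=4), 5(w=4), 6(w=3)
  3: 1(w=9), 2(w=7), 4(w=1), 5(w=6), 6(w=9), 7(w=6)
  4: 1(w=7), 2(w=4), 3(w=1), 5(w=1), 7(w=7)
  5: 2(w=4), 3(w=6), 4(w=1), 6(w=1)
  6: 1(w=3), 2(w=3), 3(w=9), 5(w=1)
  7: 3(w=6), 4(w=7)

Step 2: Apply Dijkstra's algorithm from vertex 6:
  Visit vertex 6 (distance=0)
    Update dist[1] = 3
    Update dist[2] = 3
    Update dist[3] = 9
    Update dist[5] = 1
  Visit vertex 5 (distance=1)
    Update dist[3] = 7
    Update dist[4] = 2
  Visit vertex 4 (distance=2)
    Update dist[3] = 3
    Update dist[7] = 9
  Visit vertex 1 (distance=3)
  Visit vertex 2 (distance=3)
  Visit vertex 3 (distance=3)

Step 3: Shortest path: 6 -> 5 -> 4 -> 3
Total weight: 1 + 1 + 1 = 3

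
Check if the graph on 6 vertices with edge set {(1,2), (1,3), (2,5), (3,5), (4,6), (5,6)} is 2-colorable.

Step 1: Attempt 2-coloring using BFS:
  Start at vertex 1, assign color 0
  Color vertex 2 with color 1 (neighbor of 1)
  Color vertex 3 with color 1 (neighbor of 1)
  Color vertex 5 with color 0 (neighbor of 2)
  Color vertex 6 with color 1 (neighbor of 5)
  Color vertex 4 with color 0 (neighbor of 6)

Step 2: 2-coloring succeeded. No conflicts found.
  Set A (color 0): {1, 4, 5}
  Set B (color 1): {2, 3, 6}

The graph is bipartite with partition {1, 4, 5}, {2, 3, 6}.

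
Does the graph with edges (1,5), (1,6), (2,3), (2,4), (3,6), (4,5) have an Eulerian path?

Step 1: Find the degree of each vertex:
  deg(1) = 2
  deg(2) = 2
  deg(3) = 2
  deg(4) = 2
  deg(5) = 2
  deg(6) = 2

Step 2: Count vertices with odd degree:
  All vertices have even degree (0 odd-degree vertices)

Step 3: Apply Euler's theorem:
  - Eulerian circuit exists iff graph is connected and all vertices have even degree
  - Eulerian path exists iff graph is connected and has 0 or 2 odd-degree vertices

Graph is connected with 0 odd-degree vertices.
Both Eulerian circuit and Eulerian path exist.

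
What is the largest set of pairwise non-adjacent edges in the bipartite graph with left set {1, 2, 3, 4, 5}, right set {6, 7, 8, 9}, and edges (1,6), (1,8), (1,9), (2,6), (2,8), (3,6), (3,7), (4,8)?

Step 1: List the neighbors of each left vertex:
  1: 6, 8, 9
  2: 6, 8
  3: 6, 7
  4: 8
  5: (none)

Step 2: Greedily match left vertices, then look for augmenting paths:
  Match 1 -- 9
  Match 2 -- 6
  Match 3 -- 7
  Match 4 -- 8
  No augmenting path remains.

Step 3: Verify this is maximum:
  Matching size 4 = min(|L|, |R|) = min(5, 4), which is an upper bound, so this matching is maximum.

Maximum matching: {(1,9), (2,6), (3,7), (4,8)}
Size: 4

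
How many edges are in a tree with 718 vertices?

A tree on n vertices always has exactly n - 1 edges.
For n = 718: edges = 718 - 1 = 717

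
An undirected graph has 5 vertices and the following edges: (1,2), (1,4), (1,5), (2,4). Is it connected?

Step 1: Build adjacency list from edges:
  1: 2, 4, 5
  2: 1, 4
  3: (none)
  4: 1, 2
  5: 1

Step 2: Run BFS/DFS from vertex 1:
  Visited: {1, 2, 4, 5}
  Reached 4 of 5 vertices

Step 3: Only 4 of 5 vertices reached. Graph is disconnected.
Connected components: {1, 2, 4, 5}, {3}
Answer: No, the graph is not connected (2 components).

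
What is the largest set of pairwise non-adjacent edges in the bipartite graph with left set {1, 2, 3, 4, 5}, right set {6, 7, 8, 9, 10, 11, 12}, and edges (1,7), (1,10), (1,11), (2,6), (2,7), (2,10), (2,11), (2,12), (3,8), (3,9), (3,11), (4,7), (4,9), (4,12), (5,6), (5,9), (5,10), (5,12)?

Step 1: List the neighbors of each left vertex:
  1: 7, 10, 11
  2: 6, 7, 10, 11, 12
  3: 8, 9, 11
  4: 7, 9, 12
  5: 6, 9, 10, 12

Step 2: Greedily match left vertices, then look for augmenting paths:
  Match 1 -- 7
  Match 2 -- 6
  Match 3 -- 8
  Match 4 -- 9
  Match 5 -- 10
  No augmenting path remains.

Step 3: Verify this is maximum:
  Matching size 5 = min(|L|, |R|) = min(5, 7), which is an upper bound, so this matching is maximum.

Maximum matching: {(1,7), (2,6), (3,8), (4,9), (5,10)}
Size: 5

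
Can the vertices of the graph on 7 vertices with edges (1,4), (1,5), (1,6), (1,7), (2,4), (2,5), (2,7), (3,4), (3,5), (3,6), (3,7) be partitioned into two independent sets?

Step 1: Attempt 2-coloring using BFS:
  Start at vertex 1, assign color 0
  Color vertex 4 with color 1 (neighbor of 1)
  Color vertex 5 with color 1 (neighbor of 1)
  Color vertex 6 with color 1 (neighbor of 1)
  Color vertex 7 with color 1 (neighbor of 1)
  Color vertex 2 with color 0 (neighbor of 4)
  Color vertex 3 with color 0 (neighbor of 4)

Step 2: 2-coloring succeeded. No conflicts found.
  Set A (color 0): {1, 2, 3}
  Set B (color 1): {4, 5, 6, 7}

The graph is bipartite with partition {1, 2, 3}, {4, 5, 6, 7}.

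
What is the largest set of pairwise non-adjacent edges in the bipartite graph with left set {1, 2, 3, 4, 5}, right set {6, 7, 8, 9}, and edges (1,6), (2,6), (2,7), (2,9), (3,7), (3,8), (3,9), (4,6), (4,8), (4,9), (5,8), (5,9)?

Step 1: List the neighbors of each left vertex:
  1: 6
  2: 6, 7, 9
  3: 7, 8, 9
  4: 6, 8, 9
  5: 8, 9

Step 2: Greedily match left vertices, then look for augmenting paths:
  Match 1 -- 6
  Match 2 -- 7
  Match 3 -- 8
  Match 4 -- 9
  No augmenting path remains.

Step 3: Verify this is maximum:
  Matching size 4 = min(|L|, |R|) = min(5, 4), which is an upper bound, so this matching is maximum.

Maximum matching: {(1,6), (2,7), (3,8), (4,9)}
Size: 4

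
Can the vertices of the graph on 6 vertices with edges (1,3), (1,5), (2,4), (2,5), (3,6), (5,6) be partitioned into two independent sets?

Step 1: Attempt 2-coloring using BFS:
  Start at vertex 1, assign color 0
  Color vertex 3 with color 1 (neighbor of 1)
  Color vertex 5 with color 1 (neighbor of 1)
  Color vertex 6 with color 0 (neighbor of 3)
  Color vertex 2 with color 0 (neighbor of 5)
  Color vertex 4 with color 1 (neighbor of 2)

Step 2: 2-coloring succeeded. No conflicts found.
  Set A (color 0): {1, 2, 6}
  Set B (color 1): {3, 4, 5}

The graph is bipartite with partition {1, 2, 6}, {3, 4, 5}.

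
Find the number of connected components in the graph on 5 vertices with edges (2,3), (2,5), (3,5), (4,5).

Step 1: Build adjacency list from edges:
  1: (none)
  2: 3, 5
  3: 2, 5
  4: 5
  5: 2, 3, 4

Step 2: Run BFS/DFS from vertex 1:
  Visited: {1}
  Reached 1 of 5 vertices

Step 3: Only 1 of 5 vertices reached. Graph is disconnected.
Connected components: {1}, {2, 3, 4, 5}
Number of connected components: 2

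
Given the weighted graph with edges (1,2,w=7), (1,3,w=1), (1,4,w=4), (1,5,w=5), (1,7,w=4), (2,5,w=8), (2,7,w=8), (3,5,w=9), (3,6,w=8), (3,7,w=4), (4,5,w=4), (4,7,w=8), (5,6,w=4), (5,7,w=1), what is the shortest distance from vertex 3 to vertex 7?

Step 1: Build adjacency list with weights:
  1: 2(w=7), 3(w=1), 4(w=4), 5(w=5), 7(w=4)
  2: 1(w=7), 5(w=8), 7(w=8)
  3: 1(w=1), 5(w=9), 6(w=8), 7(w=4)
  4: 1(w=4), 5(w=4), 7(w=8)
  5: 1(w=5), 2(w=8), 3(w=9), 4(w=4), 6(w=4), 7(w=1)
  6: 3(w=8), 5(w=4)
  7: 1(w=4), 2(w=8), 3(w=4), 4(w=8), 5(w=1)

Step 2: Apply Dijkstra's algorithm from vertex 3:
  Visit vertex 3 (distance=0)
    Update dist[1] = 1
    Update dist[5] = 9
    Update dist[6] = 8
    Update dist[7] = 4
  Visit vertex 1 (distance=1)
    Update dist[2] = 8
    Update dist[4] = 5
    Update dist[5] = 6
  Visit vertex 7 (distance=4)
    Update dist[5] = 5

Step 3: Shortest path: 3 -> 7
Total weight: 4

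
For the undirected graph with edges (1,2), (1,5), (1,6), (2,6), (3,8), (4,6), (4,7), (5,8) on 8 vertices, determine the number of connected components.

Step 1: Build adjacency list from edges:
  1: 2, 5, 6
  2: 1, 6
  3: 8
  4: 6, 7
  5: 1, 8
  6: 1, 2, 4
  7: 4
  8: 3, 5

Step 2: Run BFS/DFS from vertex 1:
  Visited: {1, 2, 5, 6, 8, 4, 3, 7}
  Reached 8 of 8 vertices

Step 3: All 8 vertices reached from vertex 1, so the graph is connected.
Number of connected components: 1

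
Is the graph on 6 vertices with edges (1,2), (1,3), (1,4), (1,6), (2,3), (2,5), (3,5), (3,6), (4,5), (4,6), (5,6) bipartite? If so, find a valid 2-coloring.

Step 1: Attempt 2-coloring using BFS:
  Start at vertex 1, assign color 0
  Color vertex 2 with color 1 (neighbor of 1)
  Color vertex 3 with color 1 (neighbor of 1)
  Color vertex 4 with color 1 (neighbor of 1)
  Color vertex 6 with color 1 (neighbor of 1)

Step 2: Conflict found! Vertices 2 and 3 are adjacent but have the same color.
This means the graph contains an odd cycle.

The graph is NOT bipartite.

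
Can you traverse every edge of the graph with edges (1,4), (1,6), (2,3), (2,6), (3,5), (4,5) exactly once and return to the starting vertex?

Step 1: Find the degree of each vertex:
  deg(1) = 2
  deg(2) = 2
  deg(3) = 2
  deg(4) = 2
  deg(5) = 2
  deg(6) = 2

Step 2: Count vertices with odd degree:
  All vertices have even degree (0 odd-degree vertices)

Step 3: Apply Euler's theorem:
  - Eulerian circuit exists iff graph is connected and all vertices have even degree
  - Eulerian path exists iff graph is connected and has 0 or 2 odd-degree vertices

Graph is connected with 0 odd-degree vertices.
Both Eulerian circuit and Eulerian path exist.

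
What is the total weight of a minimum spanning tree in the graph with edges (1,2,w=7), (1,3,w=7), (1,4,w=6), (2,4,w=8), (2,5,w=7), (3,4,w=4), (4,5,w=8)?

Apply Kruskal's algorithm (sort edges by weight, add if no cycle):

Sorted edges by weight:
  (3,4) w=4
  (1,4) w=6
  (1,2) w=7
  (1,3) w=7
  (2,5) w=7
  (2,4) w=8
  (4,5) w=8

Add edge (3,4) w=4 -- no cycle. Running total: 4
Add edge (1,4) w=6 -- no cycle. Running total: 10
Add edge (1,2) w=7 -- no cycle. Running total: 17
Skip edge (1,3) w=7 -- would create cycle
Add edge (2,5) w=7 -- no cycle. Running total: 24

MST edges: (3,4,w=4), (1,4,w=6), (1,2,w=7), (2,5,w=7)
Total MST weight: 4 + 6 + 7 + 7 = 24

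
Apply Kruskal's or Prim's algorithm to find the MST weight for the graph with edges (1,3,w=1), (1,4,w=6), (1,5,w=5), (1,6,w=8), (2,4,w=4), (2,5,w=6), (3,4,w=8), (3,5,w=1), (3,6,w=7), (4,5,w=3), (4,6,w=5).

Apply Kruskal's algorithm (sort edges by weight, add if no cycle):

Sorted edges by weight:
  (1,3) w=1
  (3,5) w=1
  (4,5) w=3
  (2,4) w=4
  (1,5) w=5
  (4,6) w=5
  (1,4) w=6
  (2,5) w=6
  (3,6) w=7
  (1,6) w=8
  (3,4) w=8

Add edge (1,3) w=1 -- no cycle. Running total: 1
Add edge (3,5) w=1 -- no cycle. Running total: 2
Add edge (4,5) w=3 -- no cycle. Running total: 5
Add edge (2,4) w=4 -- no cycle. Running total: 9
Skip edge (1,5) w=5 -- would create cycle
Add edge (4,6) w=5 -- no cycle. Running total: 14

MST edges: (1,3,w=1), (3,5,w=1), (4,5,w=3), (2,4,w=4), (4,6,w=5)
Total MST weight: 1 + 1 + 3 + 4 + 5 = 14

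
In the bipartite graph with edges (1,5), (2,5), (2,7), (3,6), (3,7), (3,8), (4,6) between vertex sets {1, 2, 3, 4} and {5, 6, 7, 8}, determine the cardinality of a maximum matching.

Step 1: List the neighbors of each left vertex:
  1: 5
  2: 5, 7
  3: 6, 7, 8
  4: 6

Step 2: Greedily match left vertices, then look for augmenting paths:
  Match 1 -- 5
  Match 2 -- 7
  Match 3 -- 8
  Match 4 -- 6
  No augmenting path remains.

Step 3: Verify this is maximum:
  Matching size 4 = min(|L|, |R|) = min(4, 4), which is an upper bound, so this matching is maximum.

Maximum matching: {(1,5), (2,7), (3,8), (4,6)}
Size: 4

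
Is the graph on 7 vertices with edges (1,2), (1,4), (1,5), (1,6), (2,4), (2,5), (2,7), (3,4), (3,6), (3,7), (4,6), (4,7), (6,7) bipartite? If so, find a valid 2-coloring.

Step 1: Attempt 2-coloring using BFS:
  Start at vertex 1, assign color 0
  Color vertex 2 with color 1 (neighbor of 1)
  Color vertex 4 with color 1 (neighbor of 1)
  Color vertex 5 with color 1 (neighbor of 1)
  Color vertex 6 with color 1 (neighbor of 1)

Step 2: Conflict found! Vertices 2 and 4 are adjacent but have the same color.
This means the graph contains an odd cycle.

The graph is NOT bipartite.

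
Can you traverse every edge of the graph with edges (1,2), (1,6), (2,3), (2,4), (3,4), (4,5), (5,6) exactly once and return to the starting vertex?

Step 1: Find the degree of each vertex:
  deg(1) = 2
  deg(2) = 3
  deg(3) = 2
  deg(4) = 3
  deg(5) = 2
  deg(6) = 2

Step 2: Count vertices with odd degree:
  Odd-degree vertices: 2, 4 (2 total)

Step 3: Apply Euler's theorem:
  - Eulerian circuit exists iff graph is connected and all vertices have even degree
  - Eulerian path exists iff graph is connected and has 0 or 2 odd-degree vertices

Graph is connected with exactly 2 odd-degree vertices (2, 4).
Eulerian path exists (starting and ending at the odd-degree vertices), but no Eulerian circuit.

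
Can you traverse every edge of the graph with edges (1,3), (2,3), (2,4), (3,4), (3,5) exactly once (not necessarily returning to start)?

Step 1: Find the degree of each vertex:
  deg(1) = 1
  deg(2) = 2
  deg(3) = 4
  deg(4) = 2
  deg(5) = 1

Step 2: Count vertices with odd degree:
  Odd-degree vertices: 1, 5 (2 total)

Step 3: Apply Euler's theorem:
  - Eulerian circuit exists iff graph is connected and all vertices have even degree
  - Eulerian path exists iff graph is connected and has 0 or 2 odd-degree vertices

Graph is connected with exactly 2 odd-degree vertices (1, 5).
Eulerian path exists (starting and ending at the odd-degree vertices), but no Eulerian circuit.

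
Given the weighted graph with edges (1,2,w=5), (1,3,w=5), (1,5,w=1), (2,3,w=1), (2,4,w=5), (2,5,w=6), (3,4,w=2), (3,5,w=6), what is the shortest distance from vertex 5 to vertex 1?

Step 1: Build adjacency list with weights:
  1: 2(w=5), 3(w=5), 5(w=1)
  2: 1(w=5), 3(w=1), 4(w=5), 5(w=6)
  3: 1(w=5), 2(w=1), 4(w=2), 5(w=6)
  4: 2(w=5), 3(w=2)
  5: 1(w=1), 2(w=6), 3(w=6)

Step 2: Apply Dijkstra's algorithm from vertex 5:
  Visit vertex 5 (distance=0)
    Update dist[1] = 1
    Update dist[2] = 6
    Update dist[3] = 6
  Visit vertex 1 (distance=1)

Step 3: Shortest path: 5 -> 1
Total weight: 1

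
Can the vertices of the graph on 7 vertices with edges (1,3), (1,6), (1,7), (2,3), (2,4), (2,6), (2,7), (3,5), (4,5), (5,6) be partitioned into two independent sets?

Step 1: Attempt 2-coloring using BFS:
  Start at vertex 1, assign color 0
  Color vertex 3 with color 1 (neighbor of 1)
  Color vertex 6 with color 1 (neighbor of 1)
  Color vertex 7 with color 1 (neighbor of 1)
  Color vertex 2 with color 0 (neighbor of 3)
  Color vertex 5 with color 0 (neighbor of 3)
  Color vertex 4 with color 1 (neighbor of 2)

Step 2: 2-coloring succeeded. No conflicts found.
  Set A (color 0): {1, 2, 5}
  Set B (color 1): {3, 4, 6, 7}

The graph is bipartite with partition {1, 2, 5}, {3, 4, 6, 7}.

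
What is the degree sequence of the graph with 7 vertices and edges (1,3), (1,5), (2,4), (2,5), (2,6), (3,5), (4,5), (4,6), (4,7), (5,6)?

Step 1: Count edges incident to each vertex:
  deg(1) = 2 (neighbors: 3, 5)
  deg(2) = 3 (neighbors: 4, 5, 6)
  deg(3) = 2 (neighbors: 1, 5)
  deg(4) = 4 (neighbors: 2, 5, 6, 7)
  deg(5) = 5 (neighbors: 1, 2, 3, 4, 6)
  deg(6) = 3 (neighbors: 2, 4, 5)
  deg(7) = 1 (neighbors: 4)

Step 2: Sort degrees in non-increasing order:
  Degrees: [2, 3, 2, 4, 5, 3, 1] -> sorted: [5, 4, 3, 3, 2, 2, 1]

Degree sequence: [5, 4, 3, 3, 2, 2, 1]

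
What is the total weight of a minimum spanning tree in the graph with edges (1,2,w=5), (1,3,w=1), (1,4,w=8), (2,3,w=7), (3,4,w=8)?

Apply Kruskal's algorithm (sort edges by weight, add if no cycle):

Sorted edges by weight:
  (1,3) w=1
  (1,2) w=5
  (2,3) w=7
  (1,4) w=8
  (3,4) w=8

Add edge (1,3) w=1 -- no cycle. Running total: 1
Add edge (1,2) w=5 -- no cycle. Running total: 6
Skip edge (2,3) w=7 -- would create cycle
Add edge (1,4) w=8 -- no cycle. Running total: 14

MST edges: (1,3,w=1), (1,2,w=5), (1,4,w=8)
Total MST weight: 1 + 5 + 8 = 14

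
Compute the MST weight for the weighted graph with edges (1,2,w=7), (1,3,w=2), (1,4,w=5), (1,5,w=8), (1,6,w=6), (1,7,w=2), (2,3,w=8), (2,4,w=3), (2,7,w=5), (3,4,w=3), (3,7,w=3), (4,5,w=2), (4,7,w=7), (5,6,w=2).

Apply Kruskal's algorithm (sort edges by weight, add if no cycle):

Sorted edges by weight:
  (1,7) w=2
  (1,3) w=2
  (4,5) w=2
  (5,6) w=2
  (2,4) w=3
  (3,7) w=3
  (3,4) w=3
  (1,4) w=5
  (2,7) w=5
  (1,6) w=6
  (1,2) w=7
  (4,7) w=7
  (1,5) w=8
  (2,3) w=8

Add edge (1,7) w=2 -- no cycle. Running total: 2
Add edge (1,3) w=2 -- no cycle. Running total: 4
Add edge (4,5) w=2 -- no cycle. Running total: 6
Add edge (5,6) w=2 -- no cycle. Running total: 8
Add edge (2,4) w=3 -- no cycle. Running total: 11
Skip edge (3,7) w=3 -- would create cycle
Add edge (3,4) w=3 -- no cycle. Running total: 14

MST edges: (1,7,w=2), (1,3,w=2), (4,5,w=2), (5,6,w=2), (2,4,w=3), (3,4,w=3)
Total MST weight: 2 + 2 + 2 + 2 + 3 + 3 = 14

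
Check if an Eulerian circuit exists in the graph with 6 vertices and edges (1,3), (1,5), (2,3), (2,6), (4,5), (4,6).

Step 1: Find the degree of each vertex:
  deg(1) = 2
  deg(2) = 2
  deg(3) = 2
  deg(4) = 2
  deg(5) = 2
  deg(6) = 2

Step 2: Count vertices with odd degree:
  All vertices have even degree (0 odd-degree vertices)

Step 3: Apply Euler's theorem:
  - Eulerian circuit exists iff graph is connected and all vertices have even degree
  - Eulerian path exists iff graph is connected and has 0 or 2 odd-degree vertices

Graph is connected with 0 odd-degree vertices.
Both Eulerian circuit and Eulerian path exist.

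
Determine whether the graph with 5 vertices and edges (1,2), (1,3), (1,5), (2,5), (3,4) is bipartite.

Step 1: Attempt 2-coloring using BFS:
  Start at vertex 1, assign color 0
  Color vertex 2 with color 1 (neighbor of 1)
  Color vertex 3 with color 1 (neighbor of 1)
  Color vertex 5 with color 1 (neighbor of 1)

Step 2: Conflict found! Vertices 2 and 5 are adjacent but have the same color.
This means the graph contains an odd cycle.

The graph is NOT bipartite.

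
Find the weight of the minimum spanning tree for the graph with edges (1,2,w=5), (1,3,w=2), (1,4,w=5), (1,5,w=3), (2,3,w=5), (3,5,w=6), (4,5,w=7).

Apply Kruskal's algorithm (sort edges by weight, add if no cycle):

Sorted edges by weight:
  (1,3) w=2
  (1,5) w=3
  (1,2) w=5
  (1,4) w=5
  (2,3) w=5
  (3,5) w=6
  (4,5) w=7

Add edge (1,3) w=2 -- no cycle. Running total: 2
Add edge (1,5) w=3 -- no cycle. Running total: 5
Add edge (1,2) w=5 -- no cycle. Running total: 10
Add edge (1,4) w=5 -- no cycle. Running total: 15

MST edges: (1,3,w=2), (1,5,w=3), (1,2,w=5), (1,4,w=5)
Total MST weight: 2 + 3 + 5 + 5 = 15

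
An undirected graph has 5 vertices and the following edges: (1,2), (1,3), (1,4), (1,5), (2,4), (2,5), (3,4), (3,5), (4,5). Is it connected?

Step 1: Build adjacency list from edges:
  1: 2, 3, 4, 5
  2: 1, 4, 5
  3: 1, 4, 5
  4: 1, 2, 3, 5
  5: 1, 2, 3, 4

Step 2: Run BFS/DFS from vertex 1:
  Visited: {1, 2, 3, 4, 5}
  Reached 5 of 5 vertices

Step 3: All 5 vertices reached from vertex 1, so the graph is connected.
Answer: Yes, the graph is connected.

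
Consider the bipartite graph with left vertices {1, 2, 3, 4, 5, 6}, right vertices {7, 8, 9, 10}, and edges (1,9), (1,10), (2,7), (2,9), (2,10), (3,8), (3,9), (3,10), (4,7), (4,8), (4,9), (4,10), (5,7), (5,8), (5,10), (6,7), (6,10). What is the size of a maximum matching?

Step 1: List the neighbors of each left vertex:
  1: 9, 10
  2: 7, 9, 10
  3: 8, 9, 10
  4: 7, 8, 9, 10
  5: 7, 8, 10
  6: 7, 10

Step 2: Greedily match left vertices, then look for augmenting paths:
  Match 1 -- 9
  Match 2 -- 7
  Match 3 -- 8
  Match 4 -- 10
  No augmenting path remains.

Step 3: Verify this is maximum:
  Matching size 4 = min(|L|, |R|) = min(6, 4), which is an upper bound, so this matching is maximum.

Maximum matching: {(1,9), (2,7), (3,8), (4,10)}
Size: 4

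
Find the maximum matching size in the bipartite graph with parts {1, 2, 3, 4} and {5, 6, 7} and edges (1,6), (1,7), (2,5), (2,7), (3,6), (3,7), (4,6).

Step 1: List the neighbors of each left vertex:
  1: 6, 7
  2: 5, 7
  3: 6, 7
  4: 6

Step 2: Greedily match left vertices, then look for augmenting paths:
  Match 1 -- 6
  Match 2 -- 5
  Match 3 -- 7
  No augmenting path remains.

Step 3: Verify this is maximum:
  Matching size 3 = min(|L|, |R|) = min(4, 3), which is an upper bound, so this matching is maximum.

Maximum matching: {(1,6), (2,5), (3,7)}
Size: 3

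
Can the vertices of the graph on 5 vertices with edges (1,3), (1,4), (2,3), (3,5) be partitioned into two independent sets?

Step 1: Attempt 2-coloring using BFS:
  Start at vertex 1, assign color 0
  Color vertex 3 with color 1 (neighbor of 1)
  Color vertex 4 with color 1 (neighbor of 1)
  Color vertex 2 with color 0 (neighbor of 3)
  Color vertex 5 with color 0 (neighbor of 3)

Step 2: 2-coloring succeeded. No conflicts found.
  Set A (color 0): {1, 2, 5}
  Set B (color 1): {3, 4}

The graph is bipartite with partition {1, 2, 5}, {3, 4}.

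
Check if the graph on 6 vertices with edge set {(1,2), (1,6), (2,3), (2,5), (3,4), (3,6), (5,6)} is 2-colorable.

Step 1: Attempt 2-coloring using BFS:
  Start at vertex 1, assign color 0
  Color vertex 2 with color 1 (neighbor of 1)
  Color vertex 6 with color 1 (neighbor of 1)
  Color vertex 3 with color 0 (neighbor of 2)
  Color vertex 5 with color 0 (neighbor of 2)
  Color vertex 4 with color 1 (neighbor of 3)

Step 2: 2-coloring succeeded. No conflicts found.
  Set A (color 0): {1, 3, 5}
  Set B (color 1): {2, 4, 6}

The graph is bipartite with partition {1, 3, 5}, {2, 4, 6}.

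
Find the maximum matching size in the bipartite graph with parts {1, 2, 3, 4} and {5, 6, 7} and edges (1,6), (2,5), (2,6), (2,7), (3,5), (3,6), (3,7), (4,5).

Step 1: List the neighbors of each left vertex:
  1: 6
  2: 5, 6, 7
  3: 5, 6, 7
  4: 5

Step 2: Greedily match left vertices, then look for augmenting paths:
  Match 1 -- 6
  Match 2 -- 5
  Match 3 -- 7
  No augmenting path remains.

Step 3: Verify this is maximum:
  Matching size 3 = min(|L|, |R|) = min(4, 3), which is an upper bound, so this matching is maximum.

Maximum matching: {(1,6), (2,5), (3,7)}
Size: 3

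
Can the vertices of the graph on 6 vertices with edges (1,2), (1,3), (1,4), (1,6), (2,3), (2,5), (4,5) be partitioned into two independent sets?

Step 1: Attempt 2-coloring using BFS:
  Start at vertex 1, assign color 0
  Color vertex 2 with color 1 (neighbor of 1)
  Color vertex 3 with color 1 (neighbor of 1)
  Color vertex 4 with color 1 (neighbor of 1)
  Color vertex 6 with color 1 (neighbor of 1)

Step 2: Conflict found! Vertices 2 and 3 are adjacent but have the same color.
This means the graph contains an odd cycle.

The graph is NOT bipartite.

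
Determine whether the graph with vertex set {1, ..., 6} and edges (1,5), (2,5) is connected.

Step 1: Build adjacency list from edges:
  1: 5
  2: 5
  3: (none)
  4: (none)
  5: 1, 2
  6: (none)

Step 2: Run BFS/DFS from vertex 1:
  Visited: {1, 5, 2}
  Reached 3 of 6 vertices

Step 3: Only 3 of 6 vertices reached. Graph is disconnected.
Connected components: {1, 2, 5}, {3}, {4}, {6}
Answer: No, the graph is not connected (4 components).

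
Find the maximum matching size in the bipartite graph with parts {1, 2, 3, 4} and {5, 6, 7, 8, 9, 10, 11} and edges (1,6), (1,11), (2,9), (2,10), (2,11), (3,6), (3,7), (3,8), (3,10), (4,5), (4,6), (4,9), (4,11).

Step 1: List the neighbors of each left vertex:
  1: 6, 11
  2: 9, 10, 11
  3: 6, 7, 8, 10
  4: 5, 6, 9, 11

Step 2: Greedily match left vertices, then look for augmenting paths:
  Match 1 -- 6
  Match 2 -- 9
  Match 3 -- 7
  Match 4 -- 5
  No augmenting path remains.

Step 3: Verify this is maximum:
  Matching size 4 = min(|L|, |R|) = min(4, 7), which is an upper bound, so this matching is maximum.

Maximum matching: {(1,6), (2,9), (3,7), (4,5)}
Size: 4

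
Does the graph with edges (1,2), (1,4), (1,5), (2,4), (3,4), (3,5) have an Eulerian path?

Step 1: Find the degree of each vertex:
  deg(1) = 3
  deg(2) = 2
  deg(3) = 2
  deg(4) = 3
  deg(5) = 2

Step 2: Count vertices with odd degree:
  Odd-degree vertices: 1, 4 (2 total)

Step 3: Apply Euler's theorem:
  - Eulerian circuit exists iff graph is connected and all vertices have even degree
  - Eulerian path exists iff graph is connected and has 0 or 2 odd-degree vertices

Graph is connected with exactly 2 odd-degree vertices (1, 4).
Eulerian path exists (starting and ending at the odd-degree vertices), but no Eulerian circuit.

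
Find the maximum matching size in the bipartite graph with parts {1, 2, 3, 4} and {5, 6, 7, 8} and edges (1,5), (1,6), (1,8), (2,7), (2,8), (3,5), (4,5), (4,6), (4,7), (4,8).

Step 1: List the neighbors of each left vertex:
  1: 5, 6, 8
  2: 7, 8
  3: 5
  4: 5, 6, 7, 8

Step 2: Greedily match left vertices, then look for augmenting paths:
  Match 1 -- 8
  Match 2 -- 7
  Match 3 -- 5
  Match 4 -- 6
  No augmenting path remains.

Step 3: Verify this is maximum:
  Matching size 4 = min(|L|, |R|) = min(4, 4), which is an upper bound, so this matching is maximum.

Maximum matching: {(1,8), (2,7), (3,5), (4,6)}
Size: 4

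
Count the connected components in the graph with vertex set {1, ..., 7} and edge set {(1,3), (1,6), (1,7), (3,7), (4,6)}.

Step 1: Build adjacency list from edges:
  1: 3, 6, 7
  2: (none)
  3: 1, 7
  4: 6
  5: (none)
  6: 1, 4
  7: 1, 3

Step 2: Run BFS/DFS from vertex 1:
  Visited: {1, 3, 6, 7, 4}
  Reached 5 of 7 vertices

Step 3: Only 5 of 7 vertices reached. Graph is disconnected.
Connected components: {1, 3, 4, 6, 7}, {2}, {5}
Number of connected components: 3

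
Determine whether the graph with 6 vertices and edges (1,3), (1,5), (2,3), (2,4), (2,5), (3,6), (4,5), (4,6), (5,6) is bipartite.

Step 1: Attempt 2-coloring using BFS:
  Start at vertex 1, assign color 0
  Color vertex 3 with color 1 (neighbor of 1)
  Color vertex 5 with color 1 (neighbor of 1)
  Color vertex 2 with color 0 (neighbor of 3)
  Color vertex 6 with color 0 (neighbor of 3)
  Color vertex 4 with color 0 (neighbor of 5)

Step 2: Conflict found! Vertices 2 and 4 are adjacent but have the same color.
This means the graph contains an odd cycle.

The graph is NOT bipartite.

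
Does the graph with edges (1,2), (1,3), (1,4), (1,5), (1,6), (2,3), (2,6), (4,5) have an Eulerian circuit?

Step 1: Find the degree of each vertex:
  deg(1) = 5
  deg(2) = 3
  deg(3) = 2
  deg(4) = 2
  deg(5) = 2
  deg(6) = 2

Step 2: Count vertices with odd degree:
  Odd-degree vertices: 1, 2 (2 total)

Step 3: Apply Euler's theorem:
  - Eulerian circuit exists iff graph is connected and all vertices have even degree
  - Eulerian path exists iff graph is connected and has 0 or 2 odd-degree vertices

Graph is connected with exactly 2 odd-degree vertices (1, 2).
Eulerian path exists (starting and ending at the odd-degree vertices), but no Eulerian circuit.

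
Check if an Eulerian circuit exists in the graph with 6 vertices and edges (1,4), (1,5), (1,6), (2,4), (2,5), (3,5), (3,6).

Step 1: Find the degree of each vertex:
  deg(1) = 3
  deg(2) = 2
  deg(3) = 2
  deg(4) = 2
  deg(5) = 3
  deg(6) = 2

Step 2: Count vertices with odd degree:
  Odd-degree vertices: 1, 5 (2 total)

Step 3: Apply Euler's theorem:
  - Eulerian circuit exists iff graph is connected and all vertices have even degree
  - Eulerian path exists iff graph is connected and has 0 or 2 odd-degree vertices

Graph is connected with exactly 2 odd-degree vertices (1, 5).
Eulerian path exists (starting and ending at the odd-degree vertices), but no Eulerian circuit.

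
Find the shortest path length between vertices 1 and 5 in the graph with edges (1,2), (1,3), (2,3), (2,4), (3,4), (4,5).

Step 1: Build adjacency list:
  1: 2, 3
  2: 1, 3, 4
  3: 1, 2, 4
  4: 2, 3, 5
  5: 4

Step 2: BFS from vertex 1 to find shortest path to 5:
  vertex 2 reached at distance 1
  vertex 3 reached at distance 1
  vertex 4 reached at distance 2
  vertex 5 reached at distance 3

Step 3: Shortest path: 1 -> 2 -> 4 -> 5
Path length: 3 edges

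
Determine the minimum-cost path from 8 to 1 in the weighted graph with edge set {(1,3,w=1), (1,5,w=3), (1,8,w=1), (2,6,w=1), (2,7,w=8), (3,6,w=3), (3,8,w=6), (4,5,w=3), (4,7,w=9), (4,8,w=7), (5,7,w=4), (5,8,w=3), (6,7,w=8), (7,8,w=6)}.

Step 1: Build adjacency list with weights:
  1: 3(w=1), 5(w=3), 8(w=1)
  2: 6(w=1), 7(w=8)
  3: 1(w=1), 6(w=3), 8(w=6)
  4: 5(w=3), 7(w=9), 8(w=7)
  5: 1(w=3), 4(w=3), 7(w=4), 8(w=3)
  6: 2(w=1), 3(w=3), 7(w=8)
  7: 2(w=8), 4(w=9), 5(w=4), 6(w=8), 8(w=6)
  8: 1(w=1), 3(w=6), 4(w=7), 5(w=3), 7(w=6)

Step 2: Apply Dijkstra's algorithm from vertex 8:
  Visit vertex 8 (distance=0)
    Update dist[1] = 1
    Update dist[3] = 6
    Update dist[4] = 7
    Update dist[5] = 3
    Update dist[7] = 6
  Visit vertex 1 (distance=1)
    Update dist[3] = 2

Step 3: Shortest path: 8 -> 1
Total weight: 1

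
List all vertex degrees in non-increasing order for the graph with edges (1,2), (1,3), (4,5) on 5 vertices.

Step 1: Count edges incident to each vertex:
  deg(1) = 2 (neighbors: 2, 3)
  deg(2) = 1 (neighbors: 1)
  deg(3) = 1 (neighbors: 1)
  deg(4) = 1 (neighbors: 5)
  deg(5) = 1 (neighbors: 4)

Step 2: Sort degrees in non-increasing order:
  Degrees: [2, 1, 1, 1, 1] -> sorted: [2, 1, 1, 1, 1]

Degree sequence: [2, 1, 1, 1, 1]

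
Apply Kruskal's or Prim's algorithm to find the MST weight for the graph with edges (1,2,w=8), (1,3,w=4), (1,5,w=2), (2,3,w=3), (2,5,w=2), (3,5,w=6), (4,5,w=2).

Apply Kruskal's algorithm (sort edges by weight, add if no cycle):

Sorted edges by weight:
  (1,5) w=2
  (2,5) w=2
  (4,5) w=2
  (2,3) w=3
  (1,3) w=4
  (3,5) w=6
  (1,2) w=8

Add edge (1,5) w=2 -- no cycle. Running total: 2
Add edge (2,5) w=2 -- no cycle. Running total: 4
Add edge (4,5) w=2 -- no cycle. Running total: 6
Add edge (2,3) w=3 -- no cycle. Running total: 9

MST edges: (1,5,w=2), (2,5,w=2), (4,5,w=2), (2,3,w=3)
Total MST weight: 2 + 2 + 2 + 3 = 9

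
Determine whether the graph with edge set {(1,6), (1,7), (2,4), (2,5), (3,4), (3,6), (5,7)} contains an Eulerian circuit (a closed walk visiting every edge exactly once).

Step 1: Find the degree of each vertex:
  deg(1) = 2
  deg(2) = 2
  deg(3) = 2
  deg(4) = 2
  deg(5) = 2
  deg(6) = 2
  deg(7) = 2

Step 2: Count vertices with odd degree:
  All vertices have even degree (0 odd-degree vertices)

Step 3: Apply Euler's theorem:
  - Eulerian circuit exists iff graph is connected and all vertices have even degree
  - Eulerian path exists iff graph is connected and has 0 or 2 odd-degree vertices

Graph is connected with 0 odd-degree vertices.
Both Eulerian circuit and Eulerian path exist.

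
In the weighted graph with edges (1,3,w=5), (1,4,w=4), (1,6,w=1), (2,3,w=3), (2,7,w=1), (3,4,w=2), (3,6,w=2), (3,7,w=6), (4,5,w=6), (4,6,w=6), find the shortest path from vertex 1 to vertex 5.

Step 1: Build adjacency list with weights:
  1: 3(w=5), 4(w=4), 6(w=1)
  2: 3(w=3), 7(w=1)
  3: 1(w=5), 2(w=3), 4(w=2), 6(w=2), 7(w=6)
  4: 1(w=4), 3(w=2), 5(w=6), 6(w=6)
  5: 4(w=6)
  6: 1(w=1), 3(w=2), 4(w=6)
  7: 2(w=1), 3(w=6)

Step 2: Apply Dijkstra's algorithm from vertex 1:
  Visit vertex 1 (distance=0)
    Update dist[3] = 5
    Update dist[4] = 4
    Update dist[6] = 1
  Visit vertex 6 (distance=1)
    Update dist[3] = 3
  Visit vertex 3 (distance=3)
    Update dist[2] = 6
    Update dist[7] = 9
  Visit vertex 4 (distance=4)
    Update dist[5] = 10
  Visit vertex 2 (distance=6)
    Update dist[7] = 7
  Visit vertex 7 (distance=7)
  Visit vertex 5 (distance=10)

Step 3: Shortest path: 1 -> 4 -> 5
Total weight: 4 + 6 = 10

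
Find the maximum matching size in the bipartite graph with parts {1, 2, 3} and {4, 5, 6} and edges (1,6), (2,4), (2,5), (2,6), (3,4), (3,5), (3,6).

Step 1: List the neighbors of each left vertex:
  1: 6
  2: 4, 5, 6
  3: 4, 5, 6

Step 2: Greedily match left vertices, then look for augmenting paths:
  Match 1 -- 6
  Match 2 -- 4
  Match 3 -- 5
  No augmenting path remains.

Step 3: Verify this is maximum:
  Matching size 3 = min(|L|, |R|) = min(3, 3), which is an upper bound, so this matching is maximum.

Maximum matching: {(1,6), (2,4), (3,5)}
Size: 3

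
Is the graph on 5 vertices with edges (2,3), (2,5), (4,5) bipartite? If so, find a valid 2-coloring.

Step 1: Attempt 2-coloring using BFS:
  Start at vertex 1, assign color 0
  Start new component at vertex 2, assign color 0
  Color vertex 3 with color 1 (neighbor of 2)
  Color vertex 5 with color 1 (neighbor of 2)
  Color vertex 4 with color 0 (neighbor of 5)

Step 2: 2-coloring succeeded. No conflicts found.
  Set A (color 0): {1, 2, 4}
  Set B (color 1): {3, 5}

The graph is bipartite with partition {1, 2, 4}, {3, 5}.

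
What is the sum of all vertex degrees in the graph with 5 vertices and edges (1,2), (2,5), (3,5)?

Step 1: Count edges incident to each vertex:
  deg(1) = 1 (neighbors: 2)
  deg(2) = 2 (neighbors: 1, 5)
  deg(3) = 1 (neighbors: 5)
  deg(4) = 0 (neighbors: none)
  deg(5) = 2 (neighbors: 2, 3)

Step 2: Sum all degrees:
  1 + 2 + 1 + 0 + 2 = 6

Verification: sum of degrees = 2 * |E| = 2 * 3 = 6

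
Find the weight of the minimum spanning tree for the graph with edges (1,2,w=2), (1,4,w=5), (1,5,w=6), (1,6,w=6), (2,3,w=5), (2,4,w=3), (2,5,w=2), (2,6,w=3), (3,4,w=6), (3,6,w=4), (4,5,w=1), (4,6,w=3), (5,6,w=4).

Apply Kruskal's algorithm (sort edges by weight, add if no cycle):

Sorted edges by weight:
  (4,5) w=1
  (1,2) w=2
  (2,5) w=2
  (2,4) w=3
  (2,6) w=3
  (4,6) w=3
  (3,6) w=4
  (5,6) w=4
  (1,4) w=5
  (2,3) w=5
  (1,5) w=6
  (1,6) w=6
  (3,4) w=6

Add edge (4,5) w=1 -- no cycle. Running total: 1
Add edge (1,2) w=2 -- no cycle. Running total: 3
Add edge (2,5) w=2 -- no cycle. Running total: 5
Skip edge (2,4) w=3 -- would create cycle
Add edge (2,6) w=3 -- no cycle. Running total: 8
Skip edge (4,6) w=3 -- would create cycle
Add edge (3,6) w=4 -- no cycle. Running total: 12

MST edges: (4,5,w=1), (1,2,w=2), (2,5,w=2), (2,6,w=3), (3,6,w=4)
Total MST weight: 1 + 2 + 2 + 3 + 4 = 12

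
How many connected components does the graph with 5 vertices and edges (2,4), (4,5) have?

Step 1: Build adjacency list from edges:
  1: (none)
  2: 4
  3: (none)
  4: 2, 5
  5: 4

Step 2: Run BFS/DFS from vertex 1:
  Visited: {1}
  Reached 1 of 5 vertices

Step 3: Only 1 of 5 vertices reached. Graph is disconnected.
Connected components: {1}, {2, 4, 5}, {3}
Number of connected components: 3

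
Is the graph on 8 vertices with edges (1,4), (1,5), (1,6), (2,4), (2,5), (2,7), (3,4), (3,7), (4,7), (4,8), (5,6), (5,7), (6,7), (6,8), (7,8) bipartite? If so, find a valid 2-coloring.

Step 1: Attempt 2-coloring using BFS:
  Start at vertex 1, assign color 0
  Color vertex 4 with color 1 (neighbor of 1)
  Color vertex 5 with color 1 (neighbor of 1)
  Color vertex 6 with color 1 (neighbor of 1)
  Color vertex 2 with color 0 (neighbor of 4)
  Color vertex 3 with color 0 (neighbor of 4)
  Color vertex 7 with color 0 (neighbor of 4)
  Color vertex 8 with color 0 (neighbor of 4)

Step 2: Conflict found! Vertices 5 and 6 are adjacent but have the same color.
This means the graph contains an odd cycle.

The graph is NOT bipartite.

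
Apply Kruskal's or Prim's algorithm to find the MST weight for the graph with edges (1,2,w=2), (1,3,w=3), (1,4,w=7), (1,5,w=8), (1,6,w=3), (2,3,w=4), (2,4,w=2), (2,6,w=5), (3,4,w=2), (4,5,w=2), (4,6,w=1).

Apply Kruskal's algorithm (sort edges by weight, add if no cycle):

Sorted edges by weight:
  (4,6) w=1
  (1,2) w=2
  (2,4) w=2
  (3,4) w=2
  (4,5) w=2
  (1,3) w=3
  (1,6) w=3
  (2,3) w=4
  (2,6) w=5
  (1,4) w=7
  (1,5) w=8

Add edge (4,6) w=1 -- no cycle. Running total: 1
Add edge (1,2) w=2 -- no cycle. Running total: 3
Add edge (2,4) w=2 -- no cycle. Running total: 5
Add edge (3,4) w=2 -- no cycle. Running total: 7
Add edge (4,5) w=2 -- no cycle. Running total: 9

MST edges: (4,6,w=1), (1,2,w=2), (2,4,w=2), (3,4,w=2), (4,5,w=2)
Total MST weight: 1 + 2 + 2 + 2 + 2 = 9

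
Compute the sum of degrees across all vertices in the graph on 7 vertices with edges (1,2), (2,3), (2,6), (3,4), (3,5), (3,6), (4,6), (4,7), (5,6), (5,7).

Step 1: Count edges incident to each vertex:
  deg(1) = 1 (neighbors: 2)
  deg(2) = 3 (neighbors: 1, 3, 6)
  deg(3) = 4 (neighbors: 2, 4, 5, 6)
  deg(4) = 3 (neighbors: 3, 6, 7)
  deg(5) = 3 (neighbors: 3, 6, 7)
  deg(6) = 4 (neighbors: 2, 3, 4, 5)
  deg(7) = 2 (neighbors: 4, 5)

Step 2: Sum all degrees:
  1 + 3 + 4 + 3 + 3 + 4 + 2 = 20

Verification: sum of degrees = 2 * |E| = 2 * 10 = 20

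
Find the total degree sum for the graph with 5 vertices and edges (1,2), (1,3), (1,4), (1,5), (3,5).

Step 1: Count edges incident to each vertex:
  deg(1) = 4 (neighbors: 2, 3, 4, 5)
  deg(2) = 1 (neighbors: 1)
  deg(3) = 2 (neighbors: 1, 5)
  deg(4) = 1 (neighbors: 1)
  deg(5) = 2 (neighbors: 1, 3)

Step 2: Sum all degrees:
  4 + 1 + 2 + 1 + 2 = 10

Verification: sum of degrees = 2 * |E| = 2 * 5 = 10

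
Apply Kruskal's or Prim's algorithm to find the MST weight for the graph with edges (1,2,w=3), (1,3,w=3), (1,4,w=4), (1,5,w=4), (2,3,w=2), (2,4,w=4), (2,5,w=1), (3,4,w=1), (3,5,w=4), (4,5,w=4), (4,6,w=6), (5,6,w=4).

Apply Kruskal's algorithm (sort edges by weight, add if no cycle):

Sorted edges by weight:
  (2,5) w=1
  (3,4) w=1
  (2,3) w=2
  (1,3) w=3
  (1,2) w=3
  (1,4) w=4
  (1,5) w=4
  (2,4) w=4
  (3,5) w=4
  (4,5) w=4
  (5,6) w=4
  (4,6) w=6

Add edge (2,5) w=1 -- no cycle. Running total: 1
Add edge (3,4) w=1 -- no cycle. Running total: 2
Add edge (2,3) w=2 -- no cycle. Running total: 4
Add edge (1,3) w=3 -- no cycle. Running total: 7
Skip edge (1,2) w=3 -- would create cycle
Skip edge (1,4) w=4 -- would create cycle
Skip edge (1,5) w=4 -- would create cycle
Skip edge (2,4) w=4 -- would create cycle
Skip edge (3,5) w=4 -- would create cycle
Skip edge (4,5) w=4 -- would create cycle
Add edge (5,6) w=4 -- no cycle. Running total: 11

MST edges: (2,5,w=1), (3,4,w=1), (2,3,w=2), (1,3,w=3), (5,6,w=4)
Total MST weight: 1 + 1 + 2 + 3 + 4 = 11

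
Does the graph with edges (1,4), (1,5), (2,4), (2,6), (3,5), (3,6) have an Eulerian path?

Step 1: Find the degree of each vertex:
  deg(1) = 2
  deg(2) = 2
  deg(3) = 2
  deg(4) = 2
  deg(5) = 2
  deg(6) = 2

Step 2: Count vertices with odd degree:
  All vertices have even degree (0 odd-degree vertices)

Step 3: Apply Euler's theorem:
  - Eulerian circuit exists iff graph is connected and all vertices have even degree
  - Eulerian path exists iff graph is connected and has 0 or 2 odd-degree vertices

Graph is connected with 0 odd-degree vertices.
Both Eulerian circuit and Eulerian path exist.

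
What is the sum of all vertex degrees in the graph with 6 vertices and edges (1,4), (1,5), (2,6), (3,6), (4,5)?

Step 1: Count edges incident to each vertex:
  deg(1) = 2 (neighbors: 4, 5)
  deg(2) = 1 (neighbors: 6)
  deg(3) = 1 (neighbors: 6)
  deg(4) = 2 (neighbors: 1, 5)
  deg(5) = 2 (neighbors: 1, 4)
  deg(6) = 2 (neighbors: 2, 3)

Step 2: Sum all degrees:
  2 + 1 + 1 + 2 + 2 + 2 = 10

Verification: sum of degrees = 2 * |E| = 2 * 5 = 10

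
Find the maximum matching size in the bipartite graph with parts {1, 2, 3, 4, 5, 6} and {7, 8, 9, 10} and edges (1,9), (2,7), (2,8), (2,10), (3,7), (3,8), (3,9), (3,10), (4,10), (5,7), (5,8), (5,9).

Step 1: List the neighbors of each left vertex:
  1: 9
  2: 7, 8, 10
  3: 7, 8, 9, 10
  4: 10
  5: 7, 8, 9
  6: (none)

Step 2: Greedily match left vertices, then look for augmenting paths:
  Match 1 -- 9
  Match 2 -- 7
  Match 3 -- 8
  Match 4 -- 10
  No augmenting path remains.

Step 3: Verify this is maximum:
  Matching size 4 = min(|L|, |R|) = min(6, 4), which is an upper bound, so this matching is maximum.

Maximum matching: {(1,9), (2,7), (3,8), (4,10)}
Size: 4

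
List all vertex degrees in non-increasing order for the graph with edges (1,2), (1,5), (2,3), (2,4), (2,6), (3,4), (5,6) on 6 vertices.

Step 1: Count edges incident to each vertex:
  deg(1) = 2 (neighbors: 2, 5)
  deg(2) = 4 (neighbors: 1, 3, 4, 6)
  deg(3) = 2 (neighbors: 2, 4)
  deg(4) = 2 (neighbors: 2, 3)
  deg(5) = 2 (neighbors: 1, 6)
  deg(6) = 2 (neighbors: 2, 5)

Step 2: Sort degrees in non-increasing order:
  Degrees: [2, 4, 2, 2, 2, 2] -> sorted: [4, 2, 2, 2, 2, 2]

Degree sequence: [4, 2, 2, 2, 2, 2]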